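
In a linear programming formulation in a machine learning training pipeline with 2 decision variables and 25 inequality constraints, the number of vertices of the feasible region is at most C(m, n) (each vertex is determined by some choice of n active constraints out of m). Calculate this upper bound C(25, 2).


Each vertex corresponds to some choice of n active constraints out of m, so the number of vertices is at most C(m, n) = m! / (n!(m-n)!).
m = 25, n = 2
Numerator: 25 * 24
Denominator: 2! = 2
C(25, 2) = 300


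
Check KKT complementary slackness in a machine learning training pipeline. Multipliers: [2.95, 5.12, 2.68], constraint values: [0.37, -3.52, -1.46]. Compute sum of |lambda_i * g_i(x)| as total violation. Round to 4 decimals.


KKT complementary slackness check:
lambda_1 * g_1 = 2.95 * 0.37 = 1.0915
lambda_2 * g_2 = 5.12 * -3.52 = -18.0224
lambda_3 * g_3 = 2.68 * -1.46 = -3.9128
Total violation = 1.0915 + 18.0224 + 3.9128 = 23.0267


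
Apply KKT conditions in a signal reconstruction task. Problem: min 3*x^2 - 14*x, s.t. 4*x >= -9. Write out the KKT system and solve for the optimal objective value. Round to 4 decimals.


Step 1: Try lambda = 0 (constraint inactive).
Stationarity: 2*3*x - 14 = 0
x* = 14/(2*3) = 7/3 = 2.3333 (rounded; the exact value 7/3 is used below)
Check constraint: 4*2.3333 = 9.3332 >= -9 -- satisfied.
Step 2: Compute optimal value.
f(x*) = 3*(7/3)^2 - 14*(7/3) = -16.3333


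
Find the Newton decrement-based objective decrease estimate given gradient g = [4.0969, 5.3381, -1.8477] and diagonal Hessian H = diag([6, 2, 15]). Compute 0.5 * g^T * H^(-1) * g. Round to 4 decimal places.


Step 1: H is diagonal, so H^(-1) * g = [0.6828, 2.6691, -0.1232].
Step 2: g^T H^(-1) g = sum_i g_i^2 / H_ii
  = (4.0969)^2/6 + (5.3381)^2/2 + (-1.8477)^2/15
  = 2.7974 + 14.2477 + 0.2276 = 17.2727
Step 3: Objective decrease = 0.5 * g^T H^(-1) g = 8.6363


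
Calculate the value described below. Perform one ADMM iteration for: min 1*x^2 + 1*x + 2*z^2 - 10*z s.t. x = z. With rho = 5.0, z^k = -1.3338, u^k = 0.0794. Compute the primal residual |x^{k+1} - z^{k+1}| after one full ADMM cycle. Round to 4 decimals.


ADMM iteration with rho = 5.0, z^k = -1.3338, u^k = 0.0794
Step 1: x-update.
Minimize 1*x^2 + 1*x + (5.0/2)*(x + 1.3338 + 0.0794)^2
FOC: (2*1 + 5.0)*x = -1 + 5.0*(-1.3338 - 0.0794)
x^{k+1} = -1.1523
Step 2: z-update.
Minimize 2*z^2 - 10*z + (5.0/2)*(-1.1523 - z + 0.0794)^2
FOC: (2*2 + 5.0)*z = 10 + 5.0*(-1.1523 + 0.0794)
z^{k+1} = 0.5151
Step 3: u-update.
u^{k+1} = 0.0794 - 1.1523 - 0.5151 = -1.5879
Step 4: Primal residual = |-1.1523 - 0.5151| = 1.6673


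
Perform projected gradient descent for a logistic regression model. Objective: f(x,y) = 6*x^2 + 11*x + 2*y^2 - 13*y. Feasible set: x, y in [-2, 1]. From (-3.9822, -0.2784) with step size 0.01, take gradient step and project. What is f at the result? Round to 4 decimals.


Step 1: Compute gradient at (-3.9822, -0.2784).
grad_x = 2*6*-3.9822 + 11 = -36.7864
grad_y = 2*2*-0.2784 - 13 = -14.1136
Step 2: Gradient step.
x_raw = -3.9822 - 0.01*-36.7864 = -3.6143
y_raw = -0.2784 - 0.01*-14.1136 = -0.1373
Step 3: Project onto [-2, 1].
x_proj = clip(-3.6143) = -2.0
y_proj = clip(-0.1373) = -0.1373
Step 4: Evaluate f.
f(-2.0, -0.1373) = 3.8221


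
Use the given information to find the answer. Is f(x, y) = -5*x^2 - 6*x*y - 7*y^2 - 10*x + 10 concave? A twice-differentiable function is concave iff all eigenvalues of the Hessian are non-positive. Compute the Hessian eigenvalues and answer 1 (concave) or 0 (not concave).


The Hessian of f(x,y) = -5*x^2 - 6*x*y - 7*y^2 - 10*x + 10 is:
H = [[-10, -6], [-6, -14]]
Trace = -10 - 14 = -24
Determinant = -10*-14 - (-6)^2 = 104
Discriminant = (-24)^2 - 4*104 = 160.0
Eigenvalues: lambda_1 = -18.3246, lambda_2 = -5.6754
The function is concave.

1


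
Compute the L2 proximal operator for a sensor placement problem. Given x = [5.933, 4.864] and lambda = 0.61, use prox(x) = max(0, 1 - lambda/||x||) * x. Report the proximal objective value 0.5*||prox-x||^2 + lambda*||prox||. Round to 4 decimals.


Step 1: Compute ||x||.
||x|| = 7.672
Step 2: Compute scaling factor.
scale = max(0, 1 - 0.61/7.672) = 0.9205
Step 3: prox(x) = [5.4613, 4.4773]
||prox(x)|| = 7.062
Step 4: Proximal objective.
0.5*||prox-x||^2 = 0.1861
lambda*||prox|| = 4.3078
Total = 4.4938


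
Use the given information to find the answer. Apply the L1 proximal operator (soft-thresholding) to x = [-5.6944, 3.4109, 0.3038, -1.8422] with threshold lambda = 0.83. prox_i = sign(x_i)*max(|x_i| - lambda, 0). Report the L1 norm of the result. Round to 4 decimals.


Soft-thresholding with lambda = 0.83:
prox(-5.6944) = sign(-5.6944)*max(|-5.6944| - 0.83, 0) = -4.8644
prox(3.4109) = sign(3.4109)*max(|3.4109| - 0.83, 0) = 2.5809
prox(0.3038) = sign(0.3038)*max(|0.3038| - 0.83, 0) = 0.0
prox(-1.8422) = sign(-1.8422)*max(|-1.8422| - 0.83, 0) = -1.0122
prox(x) = [-4.8644, 2.5809, 0.0, -1.0122]
||prox(x)||_1 = 4.8644 + 2.5809 + 0.0 + 1.0122 = 8.4575


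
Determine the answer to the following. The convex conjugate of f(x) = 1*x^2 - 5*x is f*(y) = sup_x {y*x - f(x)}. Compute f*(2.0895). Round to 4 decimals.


f*(y) = sup_x {y*x - a*x^2 - b*x} = sup_x {(y-b)*x - a*x^2}
FOC: (y - b) - 2a*x = 0 => x* = (y - b)/(2a)
x* = (2.0895 + 5)/(2*1) = 3.5448
f*(2.0895) = (y-b)^2/(4a) = (2.0895 + 5)^2/(4*1)
= 50.261/4 = 12.5653


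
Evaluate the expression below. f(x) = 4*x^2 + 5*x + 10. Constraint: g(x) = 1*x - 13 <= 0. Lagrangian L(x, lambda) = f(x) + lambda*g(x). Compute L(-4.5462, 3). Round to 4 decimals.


Step 1: Evaluate f(x).
f(-4.5462) = 4*(-4.5462)^2 + 5*(-4.5462) + 10 = 69.9407
Step 2: Evaluate g(x).
g(-4.5462) = 1*-4.5462 - 13 = -17.5462
Step 3: Compute Lagrangian.
L = 69.9407 + 3*-17.5462 = 17.3021


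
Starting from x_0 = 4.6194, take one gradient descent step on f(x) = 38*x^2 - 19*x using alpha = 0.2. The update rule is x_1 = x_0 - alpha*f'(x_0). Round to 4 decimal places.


We compute the gradient at x_0 and apply the update.
f'(x) = 76*x - 19
f'(4.6194) = 76*4.6194 - 19 = 332.0744
x_1 = 4.6194 - 0.2*332.0744 = -61.7955


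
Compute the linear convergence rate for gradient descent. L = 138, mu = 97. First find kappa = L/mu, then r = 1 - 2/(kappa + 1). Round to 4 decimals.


Step 1: Compute the condition number.
kappa = L/mu = 138/97 = 1.4227
Step 2: Compute the convergence rate.
r = 1 - 2/(kappa + 1) = 1 - 2*mu/(L + mu) = (L - mu)/(L + mu) = 41/235 = 0.1745


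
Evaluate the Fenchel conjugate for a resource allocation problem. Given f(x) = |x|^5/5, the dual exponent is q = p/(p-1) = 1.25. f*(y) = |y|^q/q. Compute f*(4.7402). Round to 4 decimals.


The conjugate exponent q satisfies 1/p + 1/q = 1.
p = 5, so q = 5/(5 - 1) = 1.25
|y|^q = 4.7402^1.25 = 6.9943
f*(4.7402) = 6.9943 / 1.25 = 5.5955


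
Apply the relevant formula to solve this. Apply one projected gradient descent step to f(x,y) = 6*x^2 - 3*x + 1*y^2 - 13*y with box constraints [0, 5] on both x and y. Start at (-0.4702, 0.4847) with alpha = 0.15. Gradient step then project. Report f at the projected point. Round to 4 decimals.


Step 1: Compute gradient at (-0.4702, 0.4847).
grad_x = 2*6*-0.4702 - 3 = -8.6424
grad_y = 2*1*0.4847 - 13 = -12.0306
Step 2: Gradient step.
x_raw = -0.4702 - 0.15*-8.6424 = 0.8262
y_raw = 0.4847 - 0.15*-12.0306 = 2.2893
Step 3: Project onto [0, 5].
x_proj = clip(0.8262) = 0.8262
y_proj = clip(2.2893) = 2.2893
Step 4: Evaluate f.
f(0.8262, 2.2893) = -22.9032


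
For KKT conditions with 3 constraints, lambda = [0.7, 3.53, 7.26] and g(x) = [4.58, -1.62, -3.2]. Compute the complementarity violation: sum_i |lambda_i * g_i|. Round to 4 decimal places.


KKT complementary slackness check:
lambda_1 * g_1 = 0.7 * 4.58 = 3.206
lambda_2 * g_2 = 3.53 * -1.62 = -5.7186
lambda_3 * g_3 = 7.26 * -3.2 = -23.232
Total violation = 3.206 + 5.7186 + 23.232 = 32.1566


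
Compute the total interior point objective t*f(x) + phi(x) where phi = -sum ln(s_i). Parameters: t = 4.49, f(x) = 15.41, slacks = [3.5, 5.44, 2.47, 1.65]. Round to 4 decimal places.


Step 1: Compute log-barrier.
ln values: [1.2528, 1.6938, 0.9042, 0.5008]
phi = -(1.2528 + 1.6938 + 0.9042 + 0.5008) = -4.3515
Step 2: Compute augmented objective.
t*f(x) = 4.49*15.41 = 69.1909
Total = 69.1909 - 4.3515 = 64.8394


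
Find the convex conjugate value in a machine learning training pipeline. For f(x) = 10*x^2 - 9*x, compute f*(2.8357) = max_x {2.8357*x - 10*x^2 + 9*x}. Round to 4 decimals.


f*(y) = sup_x {y*x - a*x^2 - b*x} = sup_x {(y-b)*x - a*x^2}
FOC: (y - b) - 2a*x = 0 => x* = (y - b)/(2a)
x* = (2.8357 + 9)/(2*10) = 0.5918
f*(2.8357) = (y-b)^2/(4a) = (2.8357 + 9)^2/(4*10)
= 140.0838/40 = 3.5021


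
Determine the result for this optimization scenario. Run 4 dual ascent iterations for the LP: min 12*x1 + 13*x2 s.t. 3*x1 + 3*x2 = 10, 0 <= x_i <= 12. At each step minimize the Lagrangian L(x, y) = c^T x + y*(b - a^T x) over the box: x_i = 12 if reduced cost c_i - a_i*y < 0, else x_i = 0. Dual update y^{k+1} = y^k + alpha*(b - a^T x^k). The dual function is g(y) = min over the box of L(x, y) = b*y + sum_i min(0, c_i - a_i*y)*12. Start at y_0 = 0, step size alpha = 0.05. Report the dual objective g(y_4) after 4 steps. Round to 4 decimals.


Dual ascent for LP: min 12*x1 + 13*x2, 3*x1 + 3*x2 = 10, 0 <= x_i <= 12
Step 1: y^k = 0.0, reduced costs: (12.0, 13.0)
  x^k = (0.0, 0.0), subgradient = b - a^T x = 10.0
  y^{k+1} = 0.0 + 0.05*10.0 = 0.5
Step 2: y^k = 0.5, reduced costs: (10.5, 11.5)
  x^k = (0.0, 0.0), subgradient = b - a^T x = 10.0
  y^{k+1} = 0.5 + 0.05*10.0 = 1.0
Step 3: y^k = 1.0, reduced costs: (9.0, 10.0)
  x^k = (0.0, 0.0), subgradient = b - a^T x = 10.0
  y^{k+1} = 1.0 + 0.05*10.0 = 1.5
Step 4: y^k = 1.5, reduced costs: (7.5, 8.5)
  x^k = (0.0, 0.0), subgradient = b - a^T x = 10.0
  y^{k+1} = 1.5 + 0.05*10.0 = 2.0
Dual objective at y_4 = 2.0: reduced costs (6.0, 7.0), box minimizer x = (0.0, 0.0)
g(y_4) = b*y + (c1 - a1*y)*x1 + (c2 - a2*y)*x2 = 10*2.0 + 6.0*0.0 + 7.0*0.0 = 20.0 + 0.0 + 0.0 = 20.0


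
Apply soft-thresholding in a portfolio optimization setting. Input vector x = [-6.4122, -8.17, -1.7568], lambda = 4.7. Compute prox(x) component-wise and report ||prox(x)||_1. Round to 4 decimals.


Soft-thresholding with lambda = 4.7:
prox(-6.4122) = sign(-6.4122)*max(|-6.4122| - 4.7, 0) = -1.7122
prox(-8.17) = sign(-8.17)*max(|-8.17| - 4.7, 0) = -3.47
prox(-1.7568) = sign(-1.7568)*max(|-1.7568| - 4.7, 0) = 0.0
prox(x) = [-1.7122, -3.47, 0.0]
||prox(x)||_1 = 1.7122 + 3.47 + 0.0 = 5.1822


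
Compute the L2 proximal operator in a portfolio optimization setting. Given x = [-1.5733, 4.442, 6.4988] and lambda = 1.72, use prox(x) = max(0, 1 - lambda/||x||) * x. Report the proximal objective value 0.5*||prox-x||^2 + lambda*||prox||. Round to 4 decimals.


Step 1: Compute ||x||.
||x|| = 8.0275
Step 2: Compute scaling factor.
scale = max(0, 1 - 1.72/8.0275) = 0.7857
Step 3: prox(x) = [-1.2362, 3.4902, 5.1063]
||prox(x)|| = 6.3075
Step 4: Proximal objective.
0.5*||prox-x||^2 = 1.4792
lambda*||prox|| = 10.8489
Total = 12.3281


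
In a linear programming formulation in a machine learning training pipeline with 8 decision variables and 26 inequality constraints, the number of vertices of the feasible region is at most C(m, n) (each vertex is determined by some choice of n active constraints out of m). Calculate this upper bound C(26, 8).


Each vertex corresponds to some choice of n active constraints out of m, so the number of vertices is at most C(m, n) = m! / (n!(m-n)!).
m = 26, n = 8
Numerator: 26 * 25 * 24 * 23 * 22 * 21 * 20 * 19
Denominator: 8! = 40320
C(26, 8) = 1562275


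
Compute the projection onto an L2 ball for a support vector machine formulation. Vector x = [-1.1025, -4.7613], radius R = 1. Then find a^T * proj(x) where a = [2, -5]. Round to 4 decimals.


Step 1: Compute ||x|| (intermediates to 6 decimals).
||x|| = sqrt((-1.1025)^2 + (-4.7613)^2) = 4.887278
Step 2: Project.
Since ||x|| > R, scale = R/||x|| = 1/4.887278 = 0.204613, proj(x) = scale * x
proj(x) = [-0.225586, -0.974224]
Step 3: Dot product.
a^T * proj(x) = 2*(-0.225586) - 5*(-0.974224) = 4.4199


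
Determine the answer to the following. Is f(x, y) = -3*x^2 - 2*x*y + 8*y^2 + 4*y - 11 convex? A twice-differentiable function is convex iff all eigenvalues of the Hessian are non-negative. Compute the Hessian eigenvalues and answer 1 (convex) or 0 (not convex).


The Hessian of f(x,y) = -3*x^2 - 2*x*y + 8*y^2 + 4*y - 11 is:
H = [[-6, -2], [-2, 16]]
Trace = -6 + 16 = 10
Determinant = -6*16 - (-2)^2 = -100
Discriminant = (10)^2 - 4*-100 = 500.0
Eigenvalues: lambda_1 = -6.1803, lambda_2 = 16.1803
The function is not convex.

0


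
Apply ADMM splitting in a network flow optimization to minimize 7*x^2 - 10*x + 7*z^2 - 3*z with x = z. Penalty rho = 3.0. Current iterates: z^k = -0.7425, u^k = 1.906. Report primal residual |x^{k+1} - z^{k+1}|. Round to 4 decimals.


ADMM iteration with rho = 3.0, z^k = -0.7425, u^k = 1.906
Step 1: x-update.
Minimize 7*x^2 - 10*x + (3.0/2)*(x + 0.7425 + 1.906)^2
FOC: (2*7 + 3.0)*x = 10 + 3.0*(-0.7425 - 1.906)
x^{k+1} = 0.1209
Step 2: z-update.
Minimize 7*z^2 - 3*z + (3.0/2)*(0.1209 - z + 1.906)^2
FOC: (2*7 + 3.0)*z = 3 + 3.0*(0.1209 + 1.906)
z^{k+1} = 0.5342
Step 3: u-update.
u^{k+1} = 1.906 + 0.1209 - 0.5342 = 1.4927
Step 4: Primal residual = |0.1209 - 0.5342| = 0.4133


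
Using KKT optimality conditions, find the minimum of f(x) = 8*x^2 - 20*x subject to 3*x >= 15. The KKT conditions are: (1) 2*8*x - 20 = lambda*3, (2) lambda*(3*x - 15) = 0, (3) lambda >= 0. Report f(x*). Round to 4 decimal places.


Step 1: Try lambda = 0 (constraint inactive).
x_unc = 20/(2*8) = 1.25
Check: 3*1.25 = 3.75 < 15 -- violated!
Step 2: Constraint must be active: 3*x = 15
x* = 15/3 = 5.0
lambda = (2*8*5.0 - 20)/3 = 20.0
Step 3: Compute optimal value.
f(x*) = 8*5.0^2 - 20*5.0 = 100.0


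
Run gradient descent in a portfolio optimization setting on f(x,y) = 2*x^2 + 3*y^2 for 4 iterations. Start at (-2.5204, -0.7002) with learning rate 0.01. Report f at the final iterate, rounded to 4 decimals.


Gradient descent on f(x,y) = 2*x^2 + 3*y^2.
Starting point: (-2.5204, -0.7002), alpha = 0.01
Step 1: grad_x = 2*2*-2.5204 = -10.0816, grad_y = 2*3*-0.7002 = -4.2012
  x_1 = -2.5204 - 0.01*-10.0816 = -2.4196
  y_1 = -0.7002 - 0.01*-4.2012 = -0.6582
Step 2: grad_x = 2*2*-2.4196 = -9.6783, grad_y = 2*3*-0.6582 = -3.9491
  x_2 = -2.4196 - 0.01*-9.6783 = -2.3228
  y_2 = -0.6582 - 0.01*-3.9491 = -0.6187
Step 3: grad_x = 2*2*-2.3228 = -9.2912, grad_y = 2*3*-0.6187 = -3.7122
  x_3 = -2.3228 - 0.01*-9.2912 = -2.2299
  y_3 = -0.6187 - 0.01*-3.7122 = -0.5816
Step 4: grad_x = 2*2*-2.2299 = -8.9196, grad_y = 2*3*-0.5816 = -3.4894
  x_4 = -2.2299 - 0.01*-8.9196 = -2.1407
  y_4 = -0.5816 - 0.01*-3.4894 = -0.5467
f(-2.1407, -0.5467) = 2*(-2.1407)^2 + 3*(-0.5467)^2 = 10.0617


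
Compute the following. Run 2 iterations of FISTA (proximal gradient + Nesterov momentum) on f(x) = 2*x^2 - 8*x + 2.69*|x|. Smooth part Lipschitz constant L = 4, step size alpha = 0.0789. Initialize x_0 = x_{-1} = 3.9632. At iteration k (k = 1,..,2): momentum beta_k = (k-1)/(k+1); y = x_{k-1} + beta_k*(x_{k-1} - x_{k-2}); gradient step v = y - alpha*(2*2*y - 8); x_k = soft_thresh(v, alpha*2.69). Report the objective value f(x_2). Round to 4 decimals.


FISTA on f(x) = 2*x^2 - 8*x + 2.69*|x|
L = 4, alpha = 0.0789
Iteration 1: beta = 0.0, y = 3.9632 + 0.0*(3.9632 - 3.9632) = 3.9632
  grad(y) = 7.8528, v = y - alpha*grad = 3.3436
  prox(v) = soft_thresh(3.3436, 0.2122) = 3.1314
Iteration 2: beta = 0.3333, y = 3.1314 + 0.3333*(3.1314 - 3.9632) = 2.8541
  grad(y) = 3.4164, v = y - alpha*grad = 2.5845
  prox(v) = soft_thresh(2.5845, 0.2122) = 2.3723
f(x_2) = 2*2.3723^2 - 8*2.3723 + 2.69*|2.3723| = -1.3413


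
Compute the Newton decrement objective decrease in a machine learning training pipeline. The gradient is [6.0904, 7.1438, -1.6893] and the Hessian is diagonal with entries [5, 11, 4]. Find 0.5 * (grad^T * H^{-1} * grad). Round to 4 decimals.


Step 1: H is diagonal, so H^(-1) * g = [1.2181, 0.6494, -0.4223].
Step 2: g^T H^(-1) g = sum_i g_i^2 / H_ii
  = (6.0904)^2/5 + (7.1438)^2/11 + (-1.6893)^2/4
  = 7.4186 + 4.6394 + 0.7134 = 12.7715
Step 3: Objective decrease = 0.5 * g^T H^(-1) g = 6.3857


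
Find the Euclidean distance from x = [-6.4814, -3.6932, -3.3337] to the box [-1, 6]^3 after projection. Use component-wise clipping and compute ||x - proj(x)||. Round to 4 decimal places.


Project each component onto [-1, 6].
clip(-6.4814) = -1.0, clip(-3.6932) = -1.0, clip(-3.3337) = -1.0
Projection = [-1.0, -1.0, -1.0]
Squared diffs: [30.0457, 7.2533, 5.4462]
Distance = sqrt(42.7452) = 6.538


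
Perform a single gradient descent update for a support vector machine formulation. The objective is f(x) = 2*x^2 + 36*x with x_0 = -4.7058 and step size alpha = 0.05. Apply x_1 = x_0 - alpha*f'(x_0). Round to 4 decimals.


We compute the gradient at x_0 and apply the update.
f'(x) = 4*x + 36
f'(-4.7058) = 4*-4.7058 + 36 = 17.1768
x_1 = -4.7058 - 0.05*17.1768 = -5.5646


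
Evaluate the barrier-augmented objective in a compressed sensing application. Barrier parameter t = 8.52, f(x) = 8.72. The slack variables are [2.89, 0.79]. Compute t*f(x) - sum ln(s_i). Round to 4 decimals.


Step 1: Compute log-barrier.
ln values: [1.0613, -0.2357]
phi = -(1.0613 - 0.2357) = -0.8255
Step 2: Compute augmented objective.
t*f(x) = 8.52*8.72 = 74.2944
Total = 74.2944 - 0.8255 = 73.4689


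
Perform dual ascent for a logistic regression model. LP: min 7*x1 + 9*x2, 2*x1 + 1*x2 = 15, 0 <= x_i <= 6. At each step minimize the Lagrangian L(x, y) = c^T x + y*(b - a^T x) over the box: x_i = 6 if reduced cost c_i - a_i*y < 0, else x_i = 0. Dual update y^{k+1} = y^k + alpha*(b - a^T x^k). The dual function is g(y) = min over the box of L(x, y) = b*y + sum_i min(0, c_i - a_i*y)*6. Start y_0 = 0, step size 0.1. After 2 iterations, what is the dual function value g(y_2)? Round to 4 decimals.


Dual ascent for LP: min 7*x1 + 9*x2, 2*x1 + 1*x2 = 15, 0 <= x_i <= 6
Step 1: y^k = 0.0, reduced costs: (7.0, 9.0)
  x^k = (0.0, 0.0), subgradient = b - a^T x = 15.0
  y^{k+1} = 0.0 + 0.1*15.0 = 1.5
Step 2: y^k = 1.5, reduced costs: (4.0, 7.5)
  x^k = (0.0, 0.0), subgradient = b - a^T x = 15.0
  y^{k+1} = 1.5 + 0.1*15.0 = 3.0
Dual objective at y_2 = 3.0: reduced costs (1.0, 6.0), box minimizer x = (0.0, 0.0)
g(y_2) = b*y + (c1 - a1*y)*x1 + (c2 - a2*y)*x2 = 15*3.0 + 1.0*0.0 + 6.0*0.0 = 45.0 + 0.0 + 0.0 = 45.0


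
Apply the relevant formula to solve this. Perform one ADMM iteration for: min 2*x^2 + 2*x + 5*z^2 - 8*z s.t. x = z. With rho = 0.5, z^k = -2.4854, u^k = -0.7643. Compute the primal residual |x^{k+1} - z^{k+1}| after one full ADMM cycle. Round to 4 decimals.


ADMM iteration with rho = 0.5, z^k = -2.4854, u^k = -0.7643
Step 1: x-update.
Minimize 2*x^2 + 2*x + (0.5/2)*(x + 2.4854 - 0.7643)^2
FOC: (2*2 + 0.5)*x = -2 + 0.5*(-2.4854 + 0.7643)
x^{k+1} = -0.6357
Step 2: z-update.
Minimize 5*z^2 - 8*z + (0.5/2)*(-0.6357 - z - 0.7643)^2
FOC: (2*5 + 0.5)*z = 8 + 0.5*(-0.6357 - 0.7643)
z^{k+1} = 0.6952
Step 3: u-update.
u^{k+1} = -0.7643 - 0.6357 - 0.6952 = -2.0952
Step 4: Primal residual = |-0.6357 - 0.6952| = 1.3309


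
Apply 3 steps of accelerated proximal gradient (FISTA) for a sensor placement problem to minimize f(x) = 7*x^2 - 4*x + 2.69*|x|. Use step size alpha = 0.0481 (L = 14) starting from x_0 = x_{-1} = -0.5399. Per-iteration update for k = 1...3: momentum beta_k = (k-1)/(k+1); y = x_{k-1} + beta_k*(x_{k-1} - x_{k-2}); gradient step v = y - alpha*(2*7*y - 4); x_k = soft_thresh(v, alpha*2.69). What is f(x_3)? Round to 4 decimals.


FISTA on f(x) = 7*x^2 - 4*x + 2.69*|x|
L = 14, alpha = 0.0481
Iteration 1: beta = 0.0, y = -0.5399 + 0.0*(-0.5399 + 0.5399) = -0.5399
  grad(y) = -11.5586, v = y - alpha*grad = 0.0161
  prox(v) = soft_thresh(0.0161, 0.1294) = 0.0
Iteration 2: beta = 0.3333, y = 0.0 + 0.3333*(0.0 + 0.5399) = 0.18
  grad(y) = -1.4805, v = y - alpha*grad = 0.2512
  prox(v) = soft_thresh(0.2512, 0.1294) = 0.1218
Iteration 3: beta = 0.5, y = 0.1218 + 0.5*(0.1218 - 0.0) = 0.1827
  grad(y) = -1.4424, v = y - alpha*grad = 0.2521
  prox(v) = soft_thresh(0.2521, 0.1294) = 0.1227
f(x_3) = 7*0.1227^2 - 4*0.1227 + 2.69*|0.1227| = -0.0554


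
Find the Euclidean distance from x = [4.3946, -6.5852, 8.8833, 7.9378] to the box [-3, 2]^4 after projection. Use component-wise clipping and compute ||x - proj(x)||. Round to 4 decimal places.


Project each component onto [-3, 2].
clip(4.3946) = 2.0, clip(-6.5852) = -3.0, clip(8.8833) = 2.0, clip(7.9378) = 2.0
Projection = [2.0, -3.0, 2.0, 2.0]
Squared diffs: [5.7341, 12.8537, 47.3798, 35.2575]
Distance = sqrt(101.2251) = 10.0611


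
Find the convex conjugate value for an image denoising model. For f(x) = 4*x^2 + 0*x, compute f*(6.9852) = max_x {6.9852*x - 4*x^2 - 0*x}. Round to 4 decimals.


f*(y) = sup_x {y*x - a*x^2 - b*x} = sup_x {(y-b)*x - a*x^2}
FOC: (y - b) - 2a*x = 0 => x* = (y - b)/(2a)
x* = (6.9852 - 0)/(2*4) = 0.8732
f*(6.9852) = (y-b)^2/(4a) = (6.9852 - 0)^2/(4*4)
= 48.793/16 = 3.0496


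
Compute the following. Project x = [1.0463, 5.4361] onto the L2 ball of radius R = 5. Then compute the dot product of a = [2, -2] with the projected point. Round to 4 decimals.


Step 1: Compute ||x|| (intermediates to 6 decimals).
||x|| = sqrt(1.0463^2 + 5.4361^2) = 5.535876
Step 2: Project.
Since ||x|| > R, scale = R/||x|| = 5/5.535876 = 0.903199, proj(x) = scale * x
proj(x) = [0.945017, 4.90988]
Step 3: Dot product.
a^T * proj(x) = 2*0.945017 - 2*4.90988 = -7.9297


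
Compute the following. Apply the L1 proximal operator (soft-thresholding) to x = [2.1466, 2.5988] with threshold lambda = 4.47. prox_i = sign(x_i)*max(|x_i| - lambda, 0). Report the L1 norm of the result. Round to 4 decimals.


Soft-thresholding with lambda = 4.47:
prox(2.1466) = sign(2.1466)*max(|2.1466| - 4.47, 0) = 0.0
prox(2.5988) = sign(2.5988)*max(|2.5988| - 4.47, 0) = 0.0
prox(x) = [0.0, 0.0]
||prox(x)||_1 = 0.0 + 0.0 = 0.0


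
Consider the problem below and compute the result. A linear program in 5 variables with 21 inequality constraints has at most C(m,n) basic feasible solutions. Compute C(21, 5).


Each vertex corresponds to some choice of n active constraints out of m, so the number of vertices is at most C(m, n) = m! / (n!(m-n)!).
m = 21, n = 5
Numerator: 21 * 20 * 19 * 18 * 17
Denominator: 5! = 120
C(21, 5) = 20349


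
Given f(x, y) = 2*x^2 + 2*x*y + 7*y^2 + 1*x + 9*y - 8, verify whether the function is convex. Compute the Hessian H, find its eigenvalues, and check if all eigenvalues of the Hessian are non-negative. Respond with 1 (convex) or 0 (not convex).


The Hessian of f(x,y) = 2*x^2 + 2*x*y + 7*y^2 + 1*x + 9*y - 8 is:
H = [[4, 2], [2, 14]]
Trace = 4 + 14 = 18
Determinant = 4*14 - (2)^2 = 52
Discriminant = (18)^2 - 4*52 = 116.0
Eigenvalues: lambda_1 = 3.6148, lambda_2 = 14.3852
The function is convex.

1


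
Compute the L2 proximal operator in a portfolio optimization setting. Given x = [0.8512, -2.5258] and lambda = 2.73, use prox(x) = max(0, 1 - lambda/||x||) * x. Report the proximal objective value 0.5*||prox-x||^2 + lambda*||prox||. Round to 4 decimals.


Step 1: Compute ||x||.
||x|| = 2.6654
Step 2: Compute scaling factor.
scale = max(0, 1 - 2.73/2.6654) = 0.0
Step 3: prox(x) = [0.0, -0.0]
||prox(x)|| = 0.0
Step 4: Proximal objective.
0.5*||prox-x||^2 = 3.5521
lambda*||prox|| = 0.0
Total = 3.5521


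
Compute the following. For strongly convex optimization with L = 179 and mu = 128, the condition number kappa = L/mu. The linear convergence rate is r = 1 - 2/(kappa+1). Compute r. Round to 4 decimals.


Step 1: Compute the condition number.
kappa = L/mu = 179/128 = 1.3984
Step 2: Compute the convergence rate.
r = 1 - 2/(kappa + 1) = 1 - 2*mu/(L + mu) = (L - mu)/(L + mu) = 51/307 = 0.1661


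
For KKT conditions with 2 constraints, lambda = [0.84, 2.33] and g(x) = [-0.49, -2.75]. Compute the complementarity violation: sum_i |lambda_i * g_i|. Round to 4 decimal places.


KKT complementary slackness check:
lambda_1 * g_1 = 0.84 * -0.49 = -0.4116
lambda_2 * g_2 = 2.33 * -2.75 = -6.4075
Total violation = 0.4116 + 6.4075 = 6.8191


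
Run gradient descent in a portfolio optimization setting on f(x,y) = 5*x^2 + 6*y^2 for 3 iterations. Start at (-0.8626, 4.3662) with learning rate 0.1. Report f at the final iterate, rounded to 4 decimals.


Gradient descent on f(x,y) = 5*x^2 + 6*y^2.
Starting point: (-0.8626, 4.3662), alpha = 0.1
Step 1: grad_x = 2*5*-0.8626 = -8.626, grad_y = 2*6*4.3662 = 52.3944
  x_1 = -0.8626 - 0.1*-8.626 = 0.0
  y_1 = 4.3662 - 0.1*52.3944 = -0.8732
Step 2: grad_x = 2*5*0.0 = 0.0, grad_y = 2*6*-0.8732 = -10.4789
  x_2 = 0.0 - 0.1*0.0 = 0.0
  y_2 = -0.8732 - 0.1*-10.4789 = 0.1746
Step 3: grad_x = 2*5*0.0 = 0.0, grad_y = 2*6*0.1746 = 2.0958
  x_3 = 0.0 - 0.1*0.0 = 0.0
  y_3 = 0.1746 - 0.1*2.0958 = -0.0349
f(0.0, -0.0349) = 5*0.0^2 + 6*(-0.0349)^2 = 0.0073


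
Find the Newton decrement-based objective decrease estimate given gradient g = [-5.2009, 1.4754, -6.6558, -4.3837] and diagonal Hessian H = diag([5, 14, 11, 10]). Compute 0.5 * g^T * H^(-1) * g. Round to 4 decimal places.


Step 1: H is diagonal, so H^(-1) * g = [-1.0402, 0.1054, -0.6051, -0.4384].
Step 2: g^T H^(-1) g = sum_i g_i^2 / H_ii
  = (-5.2009)^2/5 + (1.4754)^2/14 + (-6.6558)^2/11 + (-4.3837)^2/10
  = 5.4099 + 0.1555 + 4.0272 + 1.9217 = 11.5143
Step 3: Objective decrease = 0.5 * g^T H^(-1) g = 5.7571


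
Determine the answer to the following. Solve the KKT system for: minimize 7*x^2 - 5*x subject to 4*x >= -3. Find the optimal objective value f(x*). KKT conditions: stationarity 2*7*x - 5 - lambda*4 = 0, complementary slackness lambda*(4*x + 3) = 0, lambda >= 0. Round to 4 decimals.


Step 1: Try lambda = 0 (constraint inactive).
Stationarity: 2*7*x - 5 = 0
x* = 5/(2*7) = 5/14 = 0.3571 (rounded; the exact value 5/14 is used below)
Check constraint: 4*0.3571 = 1.4284 >= -3 -- satisfied.
Step 2: Compute optimal value.
f(x*) = 7*(5/14)^2 - 5*(5/14) = -0.8929


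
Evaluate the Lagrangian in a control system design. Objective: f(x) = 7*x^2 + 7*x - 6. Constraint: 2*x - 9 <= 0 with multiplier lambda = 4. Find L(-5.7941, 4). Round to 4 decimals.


Step 1: Evaluate f(x).
f(-5.7941) = 7*(-5.7941)^2 + 7*(-5.7941) - 6 = 188.4425
Step 2: Evaluate g(x).
g(-5.7941) = 2*-5.7941 - 9 = -20.5882
Step 3: Compute Lagrangian.
L = 188.4425 + 4*-20.5882 = 106.0897


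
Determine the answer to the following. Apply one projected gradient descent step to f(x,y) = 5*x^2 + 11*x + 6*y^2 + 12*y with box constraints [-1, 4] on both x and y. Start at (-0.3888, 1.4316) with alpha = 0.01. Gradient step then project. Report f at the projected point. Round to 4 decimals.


Step 1: Compute gradient at (-0.3888, 1.4316).
grad_x = 2*5*-0.3888 + 11 = 7.112
grad_y = 2*6*1.4316 + 12 = 29.1792
Step 2: Gradient step.
x_raw = -0.3888 - 0.01*7.112 = -0.4599
y_raw = 1.4316 - 0.01*29.1792 = 1.1398
Step 3: Project onto [-1, 4].
x_proj = clip(-0.4599) = -0.4599
y_proj = clip(1.1398) = 1.1398
Step 4: Evaluate f.
f(-0.4599, 1.1398) = 17.4712


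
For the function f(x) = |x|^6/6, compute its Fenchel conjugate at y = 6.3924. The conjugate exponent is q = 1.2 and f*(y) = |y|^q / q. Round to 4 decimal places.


The conjugate exponent q satisfies 1/p + 1/q = 1.
p = 6, so q = 6/(6 - 1) = 1.2
|y|^q = 6.3924^1.2 = 9.264
f*(6.3924) = 9.264 / 1.2 = 7.72


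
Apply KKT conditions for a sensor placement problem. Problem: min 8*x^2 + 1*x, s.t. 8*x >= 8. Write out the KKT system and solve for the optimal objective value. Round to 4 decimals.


Step 1: Try lambda = 0 (constraint inactive).
x_unc = -1/(2*8) = -0.0625
Check: 8*-0.0625 = -0.5 < 8 -- violated!
Step 2: Constraint must be active: 8*x = 8
x* = 8/8 = 1.0
lambda = (2*8*1.0 + 1)/8 = 2.125
Step 3: Compute optimal value.
f(x*) = 8*1.0^2 + 1*1.0 = 9.0


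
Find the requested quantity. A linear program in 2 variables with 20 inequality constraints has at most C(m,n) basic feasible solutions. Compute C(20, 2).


Each vertex corresponds to some choice of n active constraints out of m, so the number of vertices is at most C(m, n) = m! / (n!(m-n)!).
m = 20, n = 2
Numerator: 20 * 19
Denominator: 2! = 2
C(20, 2) = 190


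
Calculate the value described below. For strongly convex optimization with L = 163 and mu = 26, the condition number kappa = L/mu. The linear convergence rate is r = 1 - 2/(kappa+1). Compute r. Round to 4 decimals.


Step 1: Compute the condition number.
kappa = L/mu = 163/26 = 6.2692
Step 2: Compute the convergence rate.
r = 1 - 2/(kappa + 1) = 1 - 2*mu/(L + mu) = (L - mu)/(L + mu) = 137/189 = 0.7249


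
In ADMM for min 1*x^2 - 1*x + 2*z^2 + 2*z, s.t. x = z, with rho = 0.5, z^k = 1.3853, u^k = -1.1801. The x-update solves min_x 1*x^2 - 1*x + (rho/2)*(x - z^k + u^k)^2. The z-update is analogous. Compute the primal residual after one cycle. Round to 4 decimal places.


ADMM iteration with rho = 0.5, z^k = 1.3853, u^k = -1.1801
Step 1: x-update.
Minimize 1*x^2 - 1*x + (0.5/2)*(x - 1.3853 - 1.1801)^2
FOC: (2*1 + 0.5)*x = 1 + 0.5*(1.3853 + 1.1801)
x^{k+1} = 0.9131
Step 2: z-update.
Minimize 2*z^2 + 2*z + (0.5/2)*(0.9131 - z - 1.1801)^2
FOC: (2*2 + 0.5)*z = -2 + 0.5*(0.9131 - 1.1801)
z^{k+1} = -0.4741
Step 3: u-update.
u^{k+1} = -1.1801 + 0.9131 + 0.4741 = 0.2071
Step 4: Primal residual = |0.9131 + 0.4741| = 1.3872


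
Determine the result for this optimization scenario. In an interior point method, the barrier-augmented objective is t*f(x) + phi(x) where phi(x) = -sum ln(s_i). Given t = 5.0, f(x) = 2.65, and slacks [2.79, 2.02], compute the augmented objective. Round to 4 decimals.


Step 1: Compute log-barrier.
ln values: [1.026, 0.7031]
phi = -(1.026 + 0.7031) = -1.7291
Step 2: Compute augmented objective.
t*f(x) = 5.0*2.65 = 13.25
Total = 13.25 - 1.7291 = 11.5209


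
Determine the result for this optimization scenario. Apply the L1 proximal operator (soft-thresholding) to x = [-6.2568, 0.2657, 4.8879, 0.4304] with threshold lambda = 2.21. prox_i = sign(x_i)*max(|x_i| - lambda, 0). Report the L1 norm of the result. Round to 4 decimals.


Soft-thresholding with lambda = 2.21:
prox(-6.2568) = sign(-6.2568)*max(|-6.2568| - 2.21, 0) = -4.0468
prox(0.2657) = sign(0.2657)*max(|0.2657| - 2.21, 0) = 0.0
prox(4.8879) = sign(4.8879)*max(|4.8879| - 2.21, 0) = 2.6779
prox(0.4304) = sign(0.4304)*max(|0.4304| - 2.21, 0) = 0.0
prox(x) = [-4.0468, 0.0, 2.6779, 0.0]
||prox(x)||_1 = 4.0468 + 0.0 + 2.6779 + 0.0 = 6.7247


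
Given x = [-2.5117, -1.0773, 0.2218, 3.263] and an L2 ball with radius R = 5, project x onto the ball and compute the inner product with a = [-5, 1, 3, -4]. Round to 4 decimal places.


Step 1: Compute ||x|| (intermediates to 6 decimals).
||x|| = sqrt((-2.5117)^2 + (-1.0773)^2 + 0.2218^2 + 3.263^2) = 4.262109
Step 2: Project.
Since ||x|| <= R, proj = x (no scaling needed).
proj(x) = [-2.5117, -1.0773, 0.2218, 3.263]
Step 3: Dot product.
a^T * proj(x) = -5*(-2.5117) + 1*(-1.0773) + 3*0.2218 - 4*3.263 = -0.9054


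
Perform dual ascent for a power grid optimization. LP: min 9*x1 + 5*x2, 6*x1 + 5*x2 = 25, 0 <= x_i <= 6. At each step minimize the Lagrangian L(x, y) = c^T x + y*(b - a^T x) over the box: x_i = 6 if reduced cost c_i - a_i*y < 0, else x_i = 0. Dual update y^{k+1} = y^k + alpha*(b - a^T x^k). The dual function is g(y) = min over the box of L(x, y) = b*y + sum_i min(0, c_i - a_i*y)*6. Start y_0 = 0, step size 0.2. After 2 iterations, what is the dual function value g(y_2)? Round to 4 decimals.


Dual ascent for LP: min 9*x1 + 5*x2, 6*x1 + 5*x2 = 25, 0 <= x_i <= 6
Step 1: y^k = 0.0, reduced costs: (9.0, 5.0)
  x^k = (0.0, 0.0), subgradient = b - a^T x = 25.0
  y^{k+1} = 0.0 + 0.2*25.0 = 5.0
Step 2: y^k = 5.0, reduced costs: (-21.0, -20.0)
  x^k = (6.0, 6.0), subgradient = b - a^T x = -41.0
  y^{k+1} = 5.0 + 0.2*-41.0 = -3.2
Dual objective at y_2 = -3.2: reduced costs (28.2, 21.0), box minimizer x = (0.0, 0.0)
g(y_2) = b*y + (c1 - a1*y)*x1 + (c2 - a2*y)*x2 = 25*(-3.2) + 28.2*0.0 + 21.0*0.0 = -80.0 + 0.0 + 0.0 = -80.0


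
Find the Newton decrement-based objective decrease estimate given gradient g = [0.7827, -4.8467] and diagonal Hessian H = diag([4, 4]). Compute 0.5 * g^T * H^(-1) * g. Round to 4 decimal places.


Step 1: H is diagonal, so H^(-1) * g = [0.1957, -1.2117].
Step 2: g^T H^(-1) g = sum_i g_i^2 / H_ii
  = (0.7827)^2/4 + (-4.8467)^2/4
  = 0.1532 + 5.8726 = 6.0258
Step 3: Objective decrease = 0.5 * g^T H^(-1) g = 3.0129


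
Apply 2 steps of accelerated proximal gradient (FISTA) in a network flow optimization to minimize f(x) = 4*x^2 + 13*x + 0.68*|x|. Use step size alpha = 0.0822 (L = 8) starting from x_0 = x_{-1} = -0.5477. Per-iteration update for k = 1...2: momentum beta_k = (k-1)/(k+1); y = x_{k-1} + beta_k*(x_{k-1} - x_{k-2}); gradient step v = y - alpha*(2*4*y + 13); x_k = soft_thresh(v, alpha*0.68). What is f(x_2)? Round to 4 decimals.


FISTA on f(x) = 4*x^2 + 13*x + 0.68*|x|
L = 8, alpha = 0.0822
Iteration 1: beta = 0.0, y = -0.5477 + 0.0*(-0.5477 + 0.5477) = -0.5477
  grad(y) = 8.6184, v = y - alpha*grad = -1.2561
  prox(v) = soft_thresh(-1.2561, 0.0559) = -1.2002
Iteration 2: beta = 0.3333, y = -1.2002 + 0.3333*(-1.2002 + 0.5477) = -1.4177
  grad(y) = 1.658, v = y - alpha*grad = -1.554
  prox(v) = soft_thresh(-1.554, 0.0559) = -1.4981
f(x_2) = 4*(-1.4981)^2 + 13*(-1.4981) + 0.68*|-1.4981| = -9.4794


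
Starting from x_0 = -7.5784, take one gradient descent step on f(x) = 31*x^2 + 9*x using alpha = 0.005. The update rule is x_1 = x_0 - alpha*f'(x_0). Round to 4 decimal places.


We compute the gradient at x_0 and apply the update.
f'(x) = 62*x + 9
f'(-7.5784) = 62*-7.5784 + 9 = -460.8608
x_1 = -7.5784 - 0.005*-460.8608 = -5.2741


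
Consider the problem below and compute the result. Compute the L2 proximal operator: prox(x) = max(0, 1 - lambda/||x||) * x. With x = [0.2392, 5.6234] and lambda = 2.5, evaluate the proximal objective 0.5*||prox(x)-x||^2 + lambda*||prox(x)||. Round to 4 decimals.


Step 1: Compute ||x||.
||x|| = 5.6285
Step 2: Compute scaling factor.
scale = max(0, 1 - 2.5/5.6285) = 0.5558
Step 3: prox(x) = [0.133, 3.1257]
||prox(x)|| = 3.1285
Step 4: Proximal objective.
0.5*||prox-x||^2 = 3.125
lambda*||prox|| = 7.8213
Total = 10.9462


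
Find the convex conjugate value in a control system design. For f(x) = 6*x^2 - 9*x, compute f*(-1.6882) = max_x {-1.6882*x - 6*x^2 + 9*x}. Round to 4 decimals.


f*(y) = sup_x {y*x - a*x^2 - b*x} = sup_x {(y-b)*x - a*x^2}
FOC: (y - b) - 2a*x = 0 => x* = (y - b)/(2a)
x* = (-1.6882 + 9)/(2*6) = 0.6093
f*(-1.6882) = (y-b)^2/(4a) = (-1.6882 + 9)^2/(4*6)
= 53.4624/24 = 2.2276


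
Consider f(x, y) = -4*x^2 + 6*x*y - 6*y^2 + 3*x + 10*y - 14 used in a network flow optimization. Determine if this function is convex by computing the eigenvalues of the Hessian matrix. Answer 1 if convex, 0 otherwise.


The Hessian of f(x,y) = -4*x^2 + 6*x*y - 6*y^2 + 3*x + 10*y - 14 is:
H = [[-8, 6], [6, -12]]
Trace = -8 - 12 = -20
Determinant = -8*-12 - (6)^2 = 60
Discriminant = (-20)^2 - 4*60 = 160.0
Eigenvalues: lambda_1 = -16.3246, lambda_2 = -3.6754
The function is not convex.

0


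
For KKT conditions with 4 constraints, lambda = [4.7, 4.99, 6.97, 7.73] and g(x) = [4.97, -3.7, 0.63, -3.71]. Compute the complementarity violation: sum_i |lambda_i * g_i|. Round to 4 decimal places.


KKT complementary slackness check:
lambda_1 * g_1 = 4.7 * 4.97 = 23.359
lambda_2 * g_2 = 4.99 * -3.7 = -18.463
lambda_3 * g_3 = 6.97 * 0.63 = 4.3911
lambda_4 * g_4 = 7.73 * -3.71 = -28.6783
Total violation = 23.359 + 18.463 + 4.3911 + 28.6783 = 74.8914


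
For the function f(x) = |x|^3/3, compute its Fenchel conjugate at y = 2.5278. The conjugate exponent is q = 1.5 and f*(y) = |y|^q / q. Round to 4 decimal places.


The conjugate exponent q satisfies 1/p + 1/q = 1.
p = 3, so q = 3/(3 - 1) = 1.5
|y|^q = 2.5278^1.5 = 4.019
f*(2.5278) = 4.019 / 1.5 = 2.6793


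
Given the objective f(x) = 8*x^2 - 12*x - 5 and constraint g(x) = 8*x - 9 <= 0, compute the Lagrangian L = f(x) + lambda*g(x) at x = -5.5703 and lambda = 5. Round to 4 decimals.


Step 1: Evaluate f(x).
f(-5.5703) = 8*(-5.5703)^2 - 12*(-5.5703) - 5 = 310.0695
Step 2: Evaluate g(x).
g(-5.5703) = 8*-5.5703 - 9 = -53.5624
Step 3: Compute Lagrangian.
L = 310.0695 + 5*-53.5624 = 42.2575


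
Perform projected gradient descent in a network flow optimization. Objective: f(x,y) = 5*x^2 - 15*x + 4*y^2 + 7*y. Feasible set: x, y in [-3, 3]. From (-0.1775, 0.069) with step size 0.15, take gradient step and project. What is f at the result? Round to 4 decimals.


Step 1: Compute gradient at (-0.1775, 0.069).
grad_x = 2*5*-0.1775 - 15 = -16.775
grad_y = 2*4*0.069 + 7 = 7.552
Step 2: Gradient step.
x_raw = -0.1775 - 0.15*-16.775 = 2.3388
y_raw = 0.069 - 0.15*7.552 = -1.0638
Step 3: Project onto [-3, 3].
x_proj = clip(2.3388) = 2.3388
y_proj = clip(-1.0638) = -1.0638
Step 4: Evaluate f.
f(2.3388, -1.0638) = -10.6524


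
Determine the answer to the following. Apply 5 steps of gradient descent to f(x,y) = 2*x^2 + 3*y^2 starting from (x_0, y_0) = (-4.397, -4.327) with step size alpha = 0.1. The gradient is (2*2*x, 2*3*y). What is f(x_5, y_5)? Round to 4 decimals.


Gradient descent on f(x,y) = 2*x^2 + 3*y^2.
Starting point: (-4.397, -4.327), alpha = 0.1
Step 1: grad_x = 2*2*-4.397 = -17.588, grad_y = 2*3*-4.327 = -25.962
  x_1 = -4.397 - 0.1*-17.588 = -2.6382
  y_1 = -4.327 - 0.1*-25.962 = -1.7308
Step 2: grad_x = 2*2*-2.6382 = -10.5528, grad_y = 2*3*-1.7308 = -10.3848
  x_2 = -2.6382 - 0.1*-10.5528 = -1.5829
  y_2 = -1.7308 - 0.1*-10.3848 = -0.6923
Step 3: grad_x = 2*2*-1.5829 = -6.3317, grad_y = 2*3*-0.6923 = -4.1539
  x_3 = -1.5829 - 0.1*-6.3317 = -0.9498
  y_3 = -0.6923 - 0.1*-4.1539 = -0.2769
Step 4: grad_x = 2*2*-0.9498 = -3.799, grad_y = 2*3*-0.2769 = -1.6616
  x_4 = -0.9498 - 0.1*-3.799 = -0.5699
  y_4 = -0.2769 - 0.1*-1.6616 = -0.1108
Step 5: grad_x = 2*2*-0.5699 = -2.2794, grad_y = 2*3*-0.1108 = -0.6646
  x_5 = -0.5699 - 0.1*-2.2794 = -0.3419
  y_5 = -0.1108 - 0.1*-0.6646 = -0.0443
f(-0.3419, -0.0443) = 2*(-0.3419)^2 + 3*(-0.0443)^2 = 0.2397


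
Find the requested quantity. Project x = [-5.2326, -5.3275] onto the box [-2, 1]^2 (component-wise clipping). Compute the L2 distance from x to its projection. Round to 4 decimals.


Project each component onto [-2, 1].
clip(-5.2326) = -2.0, clip(-5.3275) = -2.0
Projection = [-2.0, -2.0]
Squared diffs: [10.4497, 11.0723]
Distance = sqrt(21.522) = 4.6392


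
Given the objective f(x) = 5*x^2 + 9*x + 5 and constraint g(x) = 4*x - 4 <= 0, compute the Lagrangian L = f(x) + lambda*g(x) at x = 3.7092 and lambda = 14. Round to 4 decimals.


Step 1: Evaluate f(x).
f(3.7092) = 5*3.7092^2 + 9*3.7092 + 5 = 107.1736
Step 2: Evaluate g(x).
g(3.7092) = 4*3.7092 - 4 = 10.8368
Step 3: Compute Lagrangian.
L = 107.1736 + 14*10.8368 = 258.8888


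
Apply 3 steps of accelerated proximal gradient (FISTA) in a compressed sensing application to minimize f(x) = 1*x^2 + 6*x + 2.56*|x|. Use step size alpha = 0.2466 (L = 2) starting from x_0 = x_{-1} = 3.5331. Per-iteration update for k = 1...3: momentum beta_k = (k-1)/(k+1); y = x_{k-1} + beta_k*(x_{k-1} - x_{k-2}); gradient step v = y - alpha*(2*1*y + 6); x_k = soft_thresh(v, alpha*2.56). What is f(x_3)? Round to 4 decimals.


FISTA on f(x) = 1*x^2 + 6*x + 2.56*|x|
L = 2, alpha = 0.2466
Iteration 1: beta = 0.0, y = 3.5331 + 0.0*(3.5331 - 3.5331) = 3.5331
  grad(y) = 13.0662, v = y - alpha*grad = 0.311
  prox(v) = soft_thresh(0.311, 0.6313) = 0.0
Iteration 2: beta = 0.3333, y = 0.0 + 0.3333*(0.0 - 3.5331) = -1.1777
  grad(y) = 3.6446, v = y - alpha*grad = -2.0765
  prox(v) = soft_thresh(-2.0765, 0.6313) = -1.4452
Iteration 3: beta = 0.5, y = -1.4452 + 0.5*(-1.4452 - 0.0) = -2.1677
  grad(y) = 1.6645, v = y - alpha*grad = -2.5782
  prox(v) = soft_thresh(-2.5782, 0.6313) = -1.9469
f(x_3) = 1*(-1.9469)^2 + 6*(-1.9469) + 2.56*|-1.9469| = -2.9069


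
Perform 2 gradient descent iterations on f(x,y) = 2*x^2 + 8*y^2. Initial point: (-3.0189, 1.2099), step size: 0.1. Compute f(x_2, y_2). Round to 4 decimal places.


Gradient descent on f(x,y) = 2*x^2 + 8*y^2.
Starting point: (-3.0189, 1.2099), alpha = 0.1
Step 1: grad_x = 2*2*-3.0189 = -12.0756, grad_y = 2*8*1.2099 = 19.3584
  x_1 = -3.0189 - 0.1*-12.0756 = -1.8113
  y_1 = 1.2099 - 0.1*19.3584 = -0.7259
Step 2: grad_x = 2*2*-1.8113 = -7.2454, grad_y = 2*8*-0.7259 = -11.615
  x_2 = -1.8113 - 0.1*-7.2454 = -1.0868
  y_2 = -0.7259 - 0.1*-11.615 = 0.4356
f(-1.0868, 0.4356) = 2*(-1.0868)^2 + 8*0.4356^2 = 3.88
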